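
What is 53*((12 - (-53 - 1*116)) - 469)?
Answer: -15264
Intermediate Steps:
53*((12 - (-53 - 1*116)) - 469) = 53*((12 - (-53 - 116)) - 469) = 53*((12 - 1*(-169)) - 469) = 53*((12 + 169) - 469) = 53*(181 - 469) = 53*(-288) = -15264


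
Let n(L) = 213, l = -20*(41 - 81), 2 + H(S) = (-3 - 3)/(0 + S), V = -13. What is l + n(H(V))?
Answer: 1013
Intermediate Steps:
H(S) = -2 - 6/S (H(S) = -2 + (-3 - 3)/(0 + S) = -2 - 6/S)
l = 800 (l = -20*(-40) = 800)
l + n(H(V)) = 800 + 213 = 1013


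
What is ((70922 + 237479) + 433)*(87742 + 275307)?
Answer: 112121874866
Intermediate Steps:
((70922 + 237479) + 433)*(87742 + 275307) = (308401 + 433)*363049 = 308834*363049 = 112121874866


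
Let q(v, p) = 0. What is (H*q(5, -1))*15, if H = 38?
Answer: 0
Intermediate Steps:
(H*q(5, -1))*15 = (38*0)*15 = 0*15 = 0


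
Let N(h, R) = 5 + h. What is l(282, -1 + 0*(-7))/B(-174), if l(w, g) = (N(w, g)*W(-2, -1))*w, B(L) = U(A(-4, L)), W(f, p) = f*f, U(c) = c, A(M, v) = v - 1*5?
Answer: -323736/179 ≈ -1808.6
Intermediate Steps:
A(M, v) = -5 + v (A(M, v) = v - 5 = -5 + v)
W(f, p) = f²
B(L) = -5 + L
l(w, g) = w*(20 + 4*w) (l(w, g) = ((5 + w)*(-2)²)*w = ((5 + w)*4)*w = (20 + 4*w)*w = w*(20 + 4*w))
l(282, -1 + 0*(-7))/B(-174) = (4*282*(5 + 282))/(-5 - 174) = (4*282*287)/(-179) = 323736*(-1/179) = -323736/179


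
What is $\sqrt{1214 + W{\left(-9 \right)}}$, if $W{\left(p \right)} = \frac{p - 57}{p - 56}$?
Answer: $\frac{8 \sqrt{80210}}{65} \approx 34.857$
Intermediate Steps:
$W{\left(p \right)} = \frac{-57 + p}{-56 + p}$
$\sqrt{1214 + W{\left(-9 \right)}} = \sqrt{1214 + \frac{-57 - 9}{-56 - 9}} = \sqrt{1214 + \frac{1}{-65} \left(-66\right)} = \sqrt{1214 - - \frac{66}{65}} = \sqrt{1214 + \frac{66}{65}} = \sqrt{\frac{78976}{65}} = \frac{8 \sqrt{80210}}{65}$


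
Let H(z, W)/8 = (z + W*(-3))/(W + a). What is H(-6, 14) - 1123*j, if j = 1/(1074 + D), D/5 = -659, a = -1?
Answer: -838265/28873 ≈ -29.033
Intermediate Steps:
D = -3295 (D = 5*(-659) = -3295)
H(z, W) = 8*(z - 3*W)/(-1 + W) (H(z, W) = 8*((z + W*(-3))/(W - 1)) = 8*((z - 3*W)/(-1 + W)) = 8*(z - 3*W)/(-1 + W))
j = -1/2221 (j = 1/(1074 - 3295) = 1/(-2221) = -1/2221 ≈ -0.00045025)
H(-6, 14) - 1123*j = 8*(-6 - 3*14)/(-1 + 14) - 1123*(-1/2221) = 8*(-6 - 42)/13 + 1123/2221 = 8*(1/13)*(-48) + 1123/2221 = -384/13 + 1123/2221 = -838265/28873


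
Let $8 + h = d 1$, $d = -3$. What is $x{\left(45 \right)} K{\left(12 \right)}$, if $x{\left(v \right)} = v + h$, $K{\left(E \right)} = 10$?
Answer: $340$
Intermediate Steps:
$h = -11$ ($h = -8 - 3 = -11$)
$x{\left(v \right)} = -11 + v$ ($x{\left(v \right)} = v - 11 = -11 + v$)
$x{\left(45 \right)} K{\left(12 \right)} = \left(-11 + 45\right) 10 = 34 \cdot 10 = 340$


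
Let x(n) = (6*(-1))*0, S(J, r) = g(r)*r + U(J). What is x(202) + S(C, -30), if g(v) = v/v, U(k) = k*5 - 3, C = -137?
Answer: -718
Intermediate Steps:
U(k) = -3 + 5*k (U(k) = 5*k - 3 = -3 + 5*k)
g(v) = 1
S(J, r) = -3 + r + 5*J (S(J, r) = 1*r + (-3 + 5*J) = r + (-3 + 5*J) = -3 + r + 5*J)
x(n) = 0 (x(n) = -6*0 = 0)
x(202) + S(C, -30) = 0 + (-3 - 30 + 5*(-137)) = 0 + (-3 - 30 - 685) = 0 - 718 = -718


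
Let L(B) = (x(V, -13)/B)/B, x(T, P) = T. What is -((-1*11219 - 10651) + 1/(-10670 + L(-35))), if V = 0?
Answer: 233352901/10670 ≈ 21870.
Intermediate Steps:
L(B) = 0 (L(B) = (0/B)/B = 0/B = 0)
-((-1*11219 - 10651) + 1/(-10670 + L(-35))) = -((-1*11219 - 10651) + 1/(-10670 + 0)) = -((-11219 - 10651) + 1/(-10670)) = -(-21870 - 1/10670) = -1*(-233352901/10670) = 233352901/10670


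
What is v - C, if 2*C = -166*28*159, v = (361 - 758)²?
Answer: 527125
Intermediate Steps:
v = 157609 (v = (-397)² = 157609)
C = -369516 (C = (-166*28*159)/2 = (-4648*159)/2 = (½)*(-739032) = -369516)
v - C = 157609 - 1*(-369516) = 157609 + 369516 = 527125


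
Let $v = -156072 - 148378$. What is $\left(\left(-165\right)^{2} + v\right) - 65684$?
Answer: $-342909$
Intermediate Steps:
$v = -304450$
$\left(\left(-165\right)^{2} + v\right) - 65684 = \left(\left(-165\right)^{2} - 304450\right) - 65684 = \left(27225 - 304450\right) - 65684 = -277225 - 65684 = -342909$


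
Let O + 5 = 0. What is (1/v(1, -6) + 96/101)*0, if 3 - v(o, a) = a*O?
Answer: 0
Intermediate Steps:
O = -5 (O = -5 + 0 = -5)
v(o, a) = 3 + 5*a (v(o, a) = 3 - a*(-5) = 3 - (-5)*a = 3 + 5*a)
(1/v(1, -6) + 96/101)*0 = (1/(3 + 5*(-6)) + 96/101)*0 = (1/(3 - 30) + 96*(1/101))*0 = (1/(-27) + 96/101)*0 = (1*(-1/27) + 96/101)*0 = (-1/27 + 96/101)*0 = (2491/2727)*0 = 0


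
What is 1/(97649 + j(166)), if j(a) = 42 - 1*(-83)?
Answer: 1/97774 ≈ 1.0228e-5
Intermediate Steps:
j(a) = 125 (j(a) = 42 + 83 = 125)
1/(97649 + j(166)) = 1/(97649 + 125) = 1/97774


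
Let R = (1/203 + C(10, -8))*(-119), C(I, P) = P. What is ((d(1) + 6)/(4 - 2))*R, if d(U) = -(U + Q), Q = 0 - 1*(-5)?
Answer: 0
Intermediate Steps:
Q = 5 (Q = 0 + 5 = 5)
d(U) = -5 - U (d(U) = -(U + 5) = -(5 + U) = -5 - U)
R = 27591/29 (R = (1/203 - 8)*(-119) = -1623/203*(-119) = 27591/29 ≈ 951.41)
((d(1) + 6)/(4 - 2))*R = (((-5 - 1*1) + 6)/(4 - 2))*(27591/29) = (((-5 - 1) + 6)/2)*(27591/29) = ((-6 + 6)*(1/2))*(27591/29) = (0*(1/2))*(27591/29) = 0*(27591/29) = 0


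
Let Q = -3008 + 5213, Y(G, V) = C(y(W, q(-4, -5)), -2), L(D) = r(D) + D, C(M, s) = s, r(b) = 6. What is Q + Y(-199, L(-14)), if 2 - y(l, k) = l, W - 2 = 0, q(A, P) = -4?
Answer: 2203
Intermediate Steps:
W = 2 (W = 2 + 0 = 2)
y(l, k) = 2 - l
L(D) = 6 + D
Y(G, V) = -2
Q = 2205
Q + Y(-199, L(-14)) = 2205 - 2 = 2203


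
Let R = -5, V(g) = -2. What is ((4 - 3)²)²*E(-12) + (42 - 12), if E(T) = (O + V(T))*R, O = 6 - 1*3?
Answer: 25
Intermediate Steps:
O = 3 (O = 6 - 3 = 3)
E(T) = -5 (E(T) = (3 - 2)*(-5) = 1*(-5) = -5)
((4 - 3)²)²*E(-12) + (42 - 12) = ((4 - 3)²)²*(-5) + (42 - 12) = (1²)²*(-5) + 30 = 1²*(-5) + 30 = 1*(-5) + 30 = -5 + 30 = 25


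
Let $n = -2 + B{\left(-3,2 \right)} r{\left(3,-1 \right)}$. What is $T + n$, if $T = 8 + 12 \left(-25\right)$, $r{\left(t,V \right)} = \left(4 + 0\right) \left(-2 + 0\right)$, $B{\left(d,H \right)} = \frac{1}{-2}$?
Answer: $-290$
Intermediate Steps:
$B{\left(d,H \right)} = - \frac{1}{2}$
$r{\left(t,V \right)} = -8$ ($r{\left(t,V \right)} = 4 \left(-2\right) = -8$)
$T = -292$ ($T = 8 - 300 = -292$)
$n = 2$ ($n = -2 - -4 = -2 + 4 = 2$)
$T + n = -292 + 2 = -290$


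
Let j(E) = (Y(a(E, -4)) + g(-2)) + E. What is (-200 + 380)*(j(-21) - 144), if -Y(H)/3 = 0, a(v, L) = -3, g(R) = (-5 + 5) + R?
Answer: -30060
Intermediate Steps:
g(R) = R (g(R) = 0 + R = R)
Y(H) = 0 (Y(H) = -3*0 = 0)
j(E) = -2 + E (j(E) = (0 - 2) + E = -2 + E)
(-200 + 380)*(j(-21) - 144) = (-200 + 380)*((-2 - 21) - 144) = 180*(-23 - 144) = 180*(-167) = -30060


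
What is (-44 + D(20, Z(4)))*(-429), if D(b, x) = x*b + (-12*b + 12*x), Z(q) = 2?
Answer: 94380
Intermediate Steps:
D(b, x) = -12*b + 12*x + b*x (D(b, x) = b*x + (-12*b + 12*x) = -12*b + 12*x + b*x)
(-44 + D(20, Z(4)))*(-429) = (-44 + (-12*20 + 12*2 + 20*2))*(-429) = (-44 + (-240 + 24 + 40))*(-429) = (-44 - 176)*(-429) = -220*(-429) = 94380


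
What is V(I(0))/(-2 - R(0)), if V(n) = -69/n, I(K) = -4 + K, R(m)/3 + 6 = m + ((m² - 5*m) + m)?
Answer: 69/64 ≈ 1.0781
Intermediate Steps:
R(m) = -18 - 9*m + 3*m² (R(m) = -18 + 3*(m + ((m² - 5*m) + m)) = -18 + 3*(m + (m² - 4*m)) = -18 + 3*(m² - 3*m) = -18 + (-9*m + 3*m²) = -18 - 9*m + 3*m²)
V(I(0))/(-2 - R(0)) = (-69/(-4 + 0))/(-2 - (-18 - 9*0 + 3*0²)) = (-69/(-4))/(-2 - (-18 + 0 + 3*0)) = (-69*(-¼))/(-2 - (-18 + 0 + 0)) = 69/(4*(-2 - 1*(-18))) = 69/(4*(-2 + 18)) = (69/4)/16 = (69/4)*(1/16) = 69/64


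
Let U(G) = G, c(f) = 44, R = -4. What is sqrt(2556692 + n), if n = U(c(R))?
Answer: 8*sqrt(39949) ≈ 1599.0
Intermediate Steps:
n = 44
sqrt(2556692 + n) = sqrt(2556692 + 44) = sqrt(2556736) = 8*sqrt(39949)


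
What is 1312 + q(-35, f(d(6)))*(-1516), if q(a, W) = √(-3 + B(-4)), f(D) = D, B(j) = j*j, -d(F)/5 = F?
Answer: 1312 - 1516*√13 ≈ -4154.0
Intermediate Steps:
d(F) = -5*F
B(j) = j²
q(a, W) = √13 (q(a, W) = √(-3 + (-4)²) = √(-3 + 16) = √13)
1312 + q(-35, f(d(6)))*(-1516) = 1312 + √13*(-1516) = 1312 - 1516*√13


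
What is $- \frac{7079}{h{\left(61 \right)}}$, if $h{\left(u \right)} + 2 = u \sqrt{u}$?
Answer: $\frac{7079}{2 - 61 \sqrt{61}} \approx -14.921$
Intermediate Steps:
$h{\left(u \right)} = -2 + u^{\frac{3}{2}}$ ($h{\left(u \right)} = -2 + u \sqrt{u} = -2 + u^{\frac{3}{2}}$)
$- \frac{7079}{h{\left(61 \right)}} = - \frac{7079}{-2 + 61^{\frac{3}{2}}} = - \frac{7079}{-2 + 61 \sqrt{61}}$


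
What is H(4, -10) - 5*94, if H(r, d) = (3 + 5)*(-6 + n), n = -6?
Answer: -566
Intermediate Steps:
H(r, d) = -96 (H(r, d) = (3 + 5)*(-6 - 6) = 8*(-12) = -96)
H(4, -10) - 5*94 = -96 - 5*94 = -96 - 470 = -566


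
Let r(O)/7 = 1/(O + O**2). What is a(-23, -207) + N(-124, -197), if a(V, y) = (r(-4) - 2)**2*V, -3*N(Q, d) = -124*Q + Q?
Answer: -738743/144 ≈ -5130.2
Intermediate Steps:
r(O) = 7/(O + O**2)
N(Q, d) = 41*Q (N(Q, d) = -(-124*Q + Q)/3 = -(-41)*Q = 41*Q)
a(V, y) = 289*V/144 (a(V, y) = (7/(-4*(1 - 4)) - 2)**2*V = (7*(-1/4)/(-3) - 2)**2*V = (7*(-1/4)*(-1/3) - 2)**2*V = (7/12 - 2)**2*V = (-17/12)**2*V = 289*V/144)
a(-23, -207) + N(-124, -197) = (289/144)*(-23) + 41*(-124) = -6647/144 - 5084 = -738743/144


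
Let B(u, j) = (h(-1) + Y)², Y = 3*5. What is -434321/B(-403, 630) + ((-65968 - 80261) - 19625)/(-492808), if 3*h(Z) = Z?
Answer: -240751334621/119259536 ≈ -2018.7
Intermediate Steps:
Y = 15
h(Z) = Z/3
B(u, j) = 1936/9 (B(u, j) = ((⅓)*(-1) + 15)² = (-⅓ + 15)² = (44/3)² = 1936/9)
-434321/B(-403, 630) + ((-65968 - 80261) - 19625)/(-492808) = -434321/1936/9 + ((-65968 - 80261) - 19625)/(-492808) = -434321*9/1936 + (-146229 - 19625)*(-1/492808) = -3908889/1936 - 165854*(-1/492808) = -3908889/1936 + 82927/246404 = -240751334621/119259536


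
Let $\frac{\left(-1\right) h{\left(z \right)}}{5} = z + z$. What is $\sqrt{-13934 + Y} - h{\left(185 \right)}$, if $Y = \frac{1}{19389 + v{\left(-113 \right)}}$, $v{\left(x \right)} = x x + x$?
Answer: $1850 + \frac{3 i \sqrt{1589841567145}}{32045} \approx 1850.0 + 118.04 i$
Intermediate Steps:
$v{\left(x \right)} = x + x^{2}$ ($v{\left(x \right)} = x^{2} + x = x + x^{2}$)
$Y = \frac{1}{32045}$ ($Y = \frac{1}{19389 - 113 \left(1 - 113\right)} = \frac{1}{19389 - -12656} = \frac{1}{19389 + 12656} = \frac{1}{32045} \approx 3.1206 \cdot 10^{-5}$)
$h{\left(z \right)} = - 10 z$ ($h{\left(z \right)} = - 5 \left(z + z\right) = - 5 \cdot 2 z = - 10 z$)
$\sqrt{-13934 + Y} - h{\left(185 \right)} = \sqrt{-13934 + \frac{1}{32045}} - \left(-10\right) 185 = \sqrt{- \frac{446515029}{32045}} - -1850 = \frac{3 i \sqrt{1589841567145}}{32045} + 1850 = 1850 + \frac{3 i \sqrt{1589841567145}}{32045}$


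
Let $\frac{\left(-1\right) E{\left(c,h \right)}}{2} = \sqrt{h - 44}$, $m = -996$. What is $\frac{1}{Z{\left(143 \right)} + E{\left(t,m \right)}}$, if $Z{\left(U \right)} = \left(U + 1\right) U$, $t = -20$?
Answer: $\frac{99}{2038628} + \frac{i \sqrt{65}}{53004328} \approx 4.8562 \cdot 10^{-5} + 1.5211 \cdot 10^{-7} i$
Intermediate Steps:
$Z{\left(U \right)} = U \left(1 + U\right)$ ($Z{\left(U \right)} = \left(1 + U\right) U = U \left(1 + U\right)$)
$E{\left(c,h \right)} = - 2 \sqrt{-44 + h}$ ($E{\left(c,h \right)} = - 2 \sqrt{h - 44} = - 2 \sqrt{-44 + h}$)
$\frac{1}{Z{\left(143 \right)} + E{\left(t,m \right)}} = \frac{1}{143 \left(1 + 143\right) - 2 \sqrt{-44 - 996}} = \frac{1}{143 \cdot 144 - 2 \sqrt{-1040}} = \frac{1}{20592 - 2 \cdot 4 i \sqrt{65}} = \frac{1}{20592 - 8 i \sqrt{65}}$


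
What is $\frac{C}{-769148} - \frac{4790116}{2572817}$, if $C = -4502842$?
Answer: $\frac{3950340152373}{989438524958} \approx 3.9925$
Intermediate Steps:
$\frac{C}{-769148} - \frac{4790116}{2572817} = - \frac{4502842}{-769148} - \frac{4790116}{2572817} = \left(-4502842\right) \left(- \frac{1}{769148}\right) - \frac{4790116}{2572817} = \frac{2251421}{384574} - \frac{4790116}{2572817} = \frac{3950340152373}{989438524958}$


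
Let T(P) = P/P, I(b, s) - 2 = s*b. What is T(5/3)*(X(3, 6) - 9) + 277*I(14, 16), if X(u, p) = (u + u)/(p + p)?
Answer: 125187/2 ≈ 62594.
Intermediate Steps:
I(b, s) = 2 + b*s (I(b, s) = 2 + s*b = 2 + b*s)
T(P) = 1
X(u, p) = u/p (X(u, p) = (2*u)/((2*p)) = (2*u)*(1/(2*p)) = u/p)
T(5/3)*(X(3, 6) - 9) + 277*I(14, 16) = 1*(3/6 - 9) + 277*(2 + 14*16) = 1*(3*(⅙) - 9) + 277*(2 + 224) = 1*(½ - 9) + 277*226 = 1*(-17/2) + 62602 = -17/2 + 62602 = 125187/2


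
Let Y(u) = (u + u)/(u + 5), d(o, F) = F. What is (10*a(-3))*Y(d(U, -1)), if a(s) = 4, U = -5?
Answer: -20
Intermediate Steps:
Y(u) = 2*u/(5 + u) (Y(u) = (2*u)/(5 + u) = 2*u/(5 + u))
(10*a(-3))*Y(d(U, -1)) = (10*4)*(2*(-1)/(5 - 1)) = 40*(2*(-1)/4) = 40*(2*(-1)*(¼)) = 40*(-½) = -20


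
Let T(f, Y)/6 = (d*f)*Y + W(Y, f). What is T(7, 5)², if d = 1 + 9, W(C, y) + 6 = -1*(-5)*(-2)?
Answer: 4016016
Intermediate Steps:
W(C, y) = -16 (W(C, y) = -6 - 1*(-5)*(-2) = -6 + 5*(-2) = -6 - 10 = -16)
d = 10
T(f, Y) = -96 + 60*Y*f (T(f, Y) = 6*((10*f)*Y - 16) = 6*(10*Y*f - 16) = 6*(-16 + 10*Y*f) = -96 + 60*Y*f)
T(7, 5)² = (-96 + 60*5*7)² = (-96 + 2100)² = 2004² = 4016016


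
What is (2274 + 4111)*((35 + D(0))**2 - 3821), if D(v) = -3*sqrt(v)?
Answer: -16575460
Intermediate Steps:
(2274 + 4111)*((35 + D(0))**2 - 3821) = (2274 + 4111)*((35 - 3*sqrt(0))**2 - 3821) = 6385*((35 - 3*0)**2 - 3821) = 6385*((35 + 0)**2 - 3821) = 6385*(35**2 - 3821) = 6385*(1225 - 3821) = 6385*(-2596) = -16575460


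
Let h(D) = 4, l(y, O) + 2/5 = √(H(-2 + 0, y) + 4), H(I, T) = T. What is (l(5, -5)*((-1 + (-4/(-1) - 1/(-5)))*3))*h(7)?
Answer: 2496/25 ≈ 99.840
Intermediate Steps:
l(y, O) = -⅖ + √(4 + y) (l(y, O) = -⅖ + √(y + 4) = -⅖ + √(4 + y))
(l(5, -5)*((-1 + (-4/(-1) - 1/(-5)))*3))*h(7) = ((-⅖ + √(4 + 5))*((-1 + (-4/(-1) - 1/(-5)))*3))*4 = ((-⅖ + √9)*((-1 + (-4*(-1) - 1*(-⅕)))*3))*4 = ((-⅖ + 3)*((-1 + (4 + ⅕))*3))*4 = (13*((-1 + 21/5)*3)/5)*4 = (13*((16/5)*3)/5)*4 = ((13/5)*(48/5))*4 = (624/25)*4 = 2496/25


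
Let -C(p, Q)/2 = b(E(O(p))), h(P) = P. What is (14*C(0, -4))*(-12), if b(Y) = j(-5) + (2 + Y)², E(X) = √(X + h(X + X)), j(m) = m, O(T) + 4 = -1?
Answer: -5376 + 1344*I*√15 ≈ -5376.0 + 5205.3*I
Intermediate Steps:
O(T) = -5 (O(T) = -4 - 1 = -5)
E(X) = √3*√X (E(X) = √(X + (X + X)) = √(X + 2*X) = √(3*X) = √3*√X)
b(Y) = -5 + (2 + Y)²
C(p, Q) = 10 - 2*(2 + I*√15)² (C(p, Q) = -2*(-5 + (2 + √3*√(-5))²) = -2*(-5 + (2 + √3*(I*√5))²) = -2*(-5 + (2 + I*√15)²) = 10 - 2*(2 + I*√15)²)
(14*C(0, -4))*(-12) = (14*(32 - 8*I*√15))*(-12) = (448 - 112*I*√15)*(-12) = -5376 + 1344*I*√15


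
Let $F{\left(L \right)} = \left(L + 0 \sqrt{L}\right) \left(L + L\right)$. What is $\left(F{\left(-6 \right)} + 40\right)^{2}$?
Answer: $12544$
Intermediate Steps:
$F{\left(L \right)} = 2 L^{2}$ ($F{\left(L \right)} = \left(L + 0\right) 2 L = L 2 L = 2 L^{2}$)
$\left(F{\left(-6 \right)} + 40\right)^{2} = \left(2 \left(-6\right)^{2} + 40\right)^{2} = \left(2 \cdot 36 + 40\right)^{2} = \left(72 + 40\right)^{2} = 112^{2} = 12544$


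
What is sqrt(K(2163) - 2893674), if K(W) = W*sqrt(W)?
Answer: sqrt(-2893674 + 2163*sqrt(2163)) ≈ 1671.3*I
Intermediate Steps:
K(W) = W**(3/2)
sqrt(K(2163) - 2893674) = sqrt(2163**(3/2) - 2893674) = sqrt(2163*sqrt(2163) - 2893674) = sqrt(-2893674 + 2163*sqrt(2163))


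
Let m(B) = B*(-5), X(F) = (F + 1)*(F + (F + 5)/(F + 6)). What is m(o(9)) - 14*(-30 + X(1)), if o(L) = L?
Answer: 323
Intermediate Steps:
X(F) = (1 + F)*(F + (5 + F)/(6 + F))
m(B) = -5*B
m(o(9)) - 14*(-30 + X(1)) = -5*9 - 14*(-30 + (5 + 1³ + 8*1² + 12*1)/(6 + 1)) = -45 - 14*(-30 + (5 + 1 + 8*1 + 12)/7) = -45 - 14*(-30 + (5 + 1 + 8 + 12)/7) = -45 - 14*(-30 + (⅐)*26) = -45 - 14*(-30 + 26/7) = -45 - 14*(-184)/7 = -45 - 1*(-368) = -45 + 368 = 323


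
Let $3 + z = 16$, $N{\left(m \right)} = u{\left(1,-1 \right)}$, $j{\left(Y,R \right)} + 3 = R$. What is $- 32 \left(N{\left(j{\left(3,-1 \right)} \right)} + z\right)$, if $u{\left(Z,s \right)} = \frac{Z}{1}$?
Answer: $-448$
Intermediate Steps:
$u{\left(Z,s \right)} = Z$ ($u{\left(Z,s \right)} = Z 1 = Z$)
$j{\left(Y,R \right)} = -3 + R$
$N{\left(m \right)} = 1$
$z = 13$ ($z = -3 + 16 = 13$)
$- 32 \left(N{\left(j{\left(3,-1 \right)} \right)} + z\right) = - 32 \left(1 + 13\right) = \left(-32\right) 14 = -448$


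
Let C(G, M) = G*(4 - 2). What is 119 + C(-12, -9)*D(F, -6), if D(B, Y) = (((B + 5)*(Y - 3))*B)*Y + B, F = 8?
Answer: -134857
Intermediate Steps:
C(G, M) = 2*G (C(G, M) = G*2 = 2*G)
D(B, Y) = B + B*Y*(-3 + Y)*(5 + B) (D(B, Y) = (((5 + B)*(-3 + Y))*B)*Y + B = (((-3 + Y)*(5 + B))*B)*Y + B = (B*(-3 + Y)*(5 + B))*Y + B = B*Y*(-3 + Y)*(5 + B) + B = B + B*Y*(-3 + Y)*(5 + B))
119 + C(-12, -9)*D(F, -6) = 119 + (2*(-12))*(8*(1 - 15*(-6) + 5*(-6)² + 8*(-6)² - 3*8*(-6))) = 119 - 192*(1 + 90 + 5*36 + 8*36 + 144) = 119 - 192*(1 + 90 + 180 + 288 + 144) = 119 - 192*703 = 119 - 24*5624 = 119 - 134976 = -134857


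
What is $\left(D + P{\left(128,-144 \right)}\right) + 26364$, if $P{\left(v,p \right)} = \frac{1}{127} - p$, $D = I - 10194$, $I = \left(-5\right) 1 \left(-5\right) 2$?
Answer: $\frac{2078229}{127} \approx 16364.0$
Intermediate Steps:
$I = 50$ ($I = \left(-5\right) \left(-5\right) 2 = 25 \cdot 2 = 50$)
$D = -10144$ ($D = 50 - 10194 = -10144$)
$P{\left(v,p \right)} = \frac{1}{127} - p$
$\left(D + P{\left(128,-144 \right)}\right) + 26364 = \left(-10144 + \left(\frac{1}{127} - -144\right)\right) + 26364 = \left(-10144 + \left(\frac{1}{127} + 144\right)\right) + 26364 = \left(-10144 + \frac{18289}{127}\right) + 26364 = - \frac{1269999}{127} + 26364 = \frac{2078229}{127}$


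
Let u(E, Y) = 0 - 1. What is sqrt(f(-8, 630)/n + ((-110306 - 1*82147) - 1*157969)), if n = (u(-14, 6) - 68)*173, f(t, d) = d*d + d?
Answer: 4*I*sqrt(346785181087)/3979 ≈ 591.99*I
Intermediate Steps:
u(E, Y) = -1
f(t, d) = d + d**2 (f(t, d) = d**2 + d = d + d**2)
n = -11937 (n = (-1 - 68)*173 = -69*173 = -11937)
sqrt(f(-8, 630)/n + ((-110306 - 1*82147) - 1*157969)) = sqrt((630*(1 + 630))/(-11937) + ((-110306 - 1*82147) - 1*157969)) = sqrt((630*631)*(-1/11937) + ((-110306 - 82147) - 157969)) = sqrt(397530*(-1/11937) + (-192453 - 157969)) = sqrt(-132510/3979 - 350422) = sqrt(-1394461648/3979) = 4*I*sqrt(346785181087)/3979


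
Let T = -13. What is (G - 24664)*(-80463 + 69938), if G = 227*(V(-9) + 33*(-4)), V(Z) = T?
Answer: 606018975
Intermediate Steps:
V(Z) = -13
G = -32915 (G = 227*(-13 + 33*(-4)) = 227*(-13 - 132) = 227*(-145) = -32915)
(G - 24664)*(-80463 + 69938) = (-32915 - 24664)*(-80463 + 69938) = -57579*(-10525) = 606018975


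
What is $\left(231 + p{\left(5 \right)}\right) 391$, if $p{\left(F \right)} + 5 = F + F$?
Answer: $92276$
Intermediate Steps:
$p{\left(F \right)} = -5 + 2 F$ ($p{\left(F \right)} = -5 + \left(F + F\right) = -5 + 2 F$)
$\left(231 + p{\left(5 \right)}\right) 391 = \left(231 + \left(-5 + 2 \cdot 5\right)\right) 391 = \left(231 + \left(-5 + 10\right)\right) 391 = \left(231 + 5\right) 391 = 236 \cdot 391 = 92276$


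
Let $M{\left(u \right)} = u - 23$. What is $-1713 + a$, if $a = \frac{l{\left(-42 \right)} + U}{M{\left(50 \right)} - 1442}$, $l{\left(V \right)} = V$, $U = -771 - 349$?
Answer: $- \frac{2422733}{1415} \approx -1712.2$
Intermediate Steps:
$U = -1120$ ($U = -771 - 349 = -1120$)
$M{\left(u \right)} = -23 + u$
$a = \frac{1162}{1415}$ ($a = \frac{-42 - 1120}{\left(-23 + 50\right) - 1442} = - \frac{1162}{27 - 1442} = - \frac{1162}{-1415} = \left(-1162\right) \left(- \frac{1}{1415}\right) = \frac{1162}{1415} \approx 0.8212$)
$-1713 + a = -1713 + \frac{1162}{1415} = - \frac{2422733}{1415}$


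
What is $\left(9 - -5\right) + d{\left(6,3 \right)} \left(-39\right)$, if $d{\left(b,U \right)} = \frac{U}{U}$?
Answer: $-25$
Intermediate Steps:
$d{\left(b,U \right)} = 1$
$\left(9 - -5\right) + d{\left(6,3 \right)} \left(-39\right) = \left(9 - -5\right) + 1 \left(-39\right) = \left(9 + 5\right) - 39 = 14 - 39 = -25$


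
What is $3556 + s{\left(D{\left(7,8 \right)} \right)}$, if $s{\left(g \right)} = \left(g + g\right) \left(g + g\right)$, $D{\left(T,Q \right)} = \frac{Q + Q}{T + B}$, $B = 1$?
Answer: $3572$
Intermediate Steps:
$D{\left(T,Q \right)} = \frac{2 Q}{1 + T}$ ($D{\left(T,Q \right)} = \frac{Q + Q}{T + 1} = \frac{2 Q}{1 + T}$)
$s{\left(g \right)} = 4 g^{2}$ ($s{\left(g \right)} = 2 g 2 g = 4 g^{2}$)
$3556 + s{\left(D{\left(7,8 \right)} \right)} = 3556 + 4 \left(2 \cdot 8 \frac{1}{1 + 7}\right)^{2} = 3556 + 4 \left(2 \cdot 8 \cdot \frac{1}{8}\right)^{2} = 3556 + 4 \cdot 2^{2} = 3556 + 4 \cdot 4 = 3556 + 16 = 3572$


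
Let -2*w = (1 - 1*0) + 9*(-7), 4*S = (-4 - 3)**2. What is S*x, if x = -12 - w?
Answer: -2107/4 ≈ -526.75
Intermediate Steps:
S = 49/4 (S = (-4 - 3)**2/4 = (1/4)*(-7)**2 = (1/4)*49 = 49/4 ≈ 12.250)
w = 31 (w = -((1 - 1*0) + 9*(-7))/2 = -((1 + 0) - 63)/2 = -(1 - 63)/2 = -1/2*(-62) = 31)
x = -43 (x = -12 - 1*31 = -12 - 31 = -43)
S*x = (49/4)*(-43) = -2107/4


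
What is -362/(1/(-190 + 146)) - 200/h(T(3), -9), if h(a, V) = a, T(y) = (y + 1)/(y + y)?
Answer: 15628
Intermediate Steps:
T(y) = (1 + y)/(2*y) (T(y) = (1 + y)/((2*y)) = (1 + y)*(1/(2*y)) = (1 + y)/(2*y))
-362/(1/(-190 + 146)) - 200/h(T(3), -9) = -362/(1/(-190 + 146)) - 200*6/(1 + 3) = -362/(1/(-44)) - 200/((1/2)*(1/3)*4) = -362/(-1/44) - 200/2/3 = -362*(-44) - 200*3/2 = 15928 - 300 = 15628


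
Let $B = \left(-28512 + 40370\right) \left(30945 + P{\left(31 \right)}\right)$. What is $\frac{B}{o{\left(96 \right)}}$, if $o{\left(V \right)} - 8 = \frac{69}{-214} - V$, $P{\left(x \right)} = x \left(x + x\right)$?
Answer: $- \frac{83403693604}{18901} \approx -4.4127 \cdot 10^{6}$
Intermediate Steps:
$P{\left(x \right)} = 2 x^{2}$ ($P{\left(x \right)} = x 2 x = 2 x^{2}$)
$B = 389736886$ ($B = \left(-28512 + 40370\right) \left(30945 + 2 \cdot 31^{2}\right) = 11858 \left(30945 + 2 \cdot 961\right) = 11858 \left(30945 + 1922\right) = 11858 \cdot 32867 = 389736886$)
$o{\left(V \right)} = \frac{1643}{214} - V$ ($o{\left(V \right)} = 8 - \left(\frac{69}{214} + V\right) = \frac{1643}{214} - V$)
$\frac{B}{o{\left(96 \right)}} = \frac{389736886}{\frac{1643}{214} - 96} = \frac{389736886}{- \frac{18901}{214}} = 389736886 \left(- \frac{214}{18901}\right) = - \frac{83403693604}{18901}$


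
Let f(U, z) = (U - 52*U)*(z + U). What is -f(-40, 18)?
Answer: 44880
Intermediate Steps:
f(U, z) = -51*U*(U + z) (f(U, z) = (-51*U)*(U + z) = -51*U*(U + z))
-f(-40, 18) = -(-51)*(-40)*(-40 + 18) = -(-51)*(-40)*(-22) = -1*(-44880) = 44880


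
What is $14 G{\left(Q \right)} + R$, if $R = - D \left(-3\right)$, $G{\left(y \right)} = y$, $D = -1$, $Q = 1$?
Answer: $11$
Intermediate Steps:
$R = -3$ ($R = \left(-1\right) \left(-1\right) \left(-3\right) = 1 \left(-3\right) = -3$)
$14 G{\left(Q \right)} + R = 14 \cdot 1 - 3 = 14 - 3 = 11$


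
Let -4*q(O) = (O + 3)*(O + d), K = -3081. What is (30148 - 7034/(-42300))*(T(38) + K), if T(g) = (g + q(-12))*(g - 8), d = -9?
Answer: -1427661892363/14100 ≈ -1.0125e+8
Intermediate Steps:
q(O) = -(-9 + O)*(3 + O)/4 (q(O) = -(O + 3)*(O - 9)/4 = -(3 + O)*(-9 + O)/4 = -(-9 + O)*(3 + O)/4)
T(g) = (-8 + g)*(-189/4 + g) (T(g) = (g + (27/4 - 1/4*(-12)**2 + (3/2)*(-12)))*(g - 8) = (g + (27/4 - 1/4*144 - 18))*(-8 + g) = (g + (27/4 - 36 - 18))*(-8 + g) = (g - 189/4)*(-8 + g) = (-189/4 + g)*(-8 + g) = (-8 + g)*(-189/4 + g))
(30148 - 7034/(-42300))*(T(38) + K) = (30148 - 7034/(-42300))*((378 + 38**2 - 221/4*38) - 3081) = (30148 - 7034*(-1/42300))*((378 + 1444 - 4199/2) - 3081) = (30148 + 3517/21150)*(-555/2 - 3081) = (637633717/21150)*(-6717/2) = -1427661892363/14100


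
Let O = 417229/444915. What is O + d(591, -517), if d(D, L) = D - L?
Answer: 493383049/444915 ≈ 1108.9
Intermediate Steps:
O = 417229/444915 (O = 417229*(1/444915) = 417229/444915 ≈ 0.93777)
O + d(591, -517) = 417229/444915 + (591 - 1*(-517)) = 417229/444915 + (591 + 517) = 417229/444915 + 1108 = 493383049/444915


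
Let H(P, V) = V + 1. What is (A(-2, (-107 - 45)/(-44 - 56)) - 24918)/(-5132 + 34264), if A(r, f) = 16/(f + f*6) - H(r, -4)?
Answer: -3313495/3874556 ≈ -0.85519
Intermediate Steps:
H(P, V) = 1 + V
A(r, f) = 3 + 16/(7*f) (A(r, f) = 16/(f + f*6) - (1 - 4) = 16/(f + 6*f) - 1*(-3) = 16/((7*f)) + 3 = 16*(1/(7*f)) + 3 = 16/(7*f) + 3 = 3 + 16/(7*f))
(A(-2, (-107 - 45)/(-44 - 56)) - 24918)/(-5132 + 34264) = ((3 + 16/(7*(((-107 - 45)/(-44 - 56))))) - 24918)/(-5132 + 34264) = ((3 + 16/(7*((-152/(-100))))) - 24918)/29132 = ((3 + 16/(7*((-152*(-1/100))))) - 24918)*(1/29132) = ((3 + 16/(7*(38/25))) - 24918)*(1/29132) = ((3 + (16/7)*(25/38)) - 24918)*(1/29132) = ((3 + 200/133) - 24918)*(1/29132) = (599/133 - 24918)*(1/29132) = -3313495/133*1/29132 = -3313495/3874556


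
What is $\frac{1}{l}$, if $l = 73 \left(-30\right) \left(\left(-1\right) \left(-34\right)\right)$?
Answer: $- \frac{1}{74460} \approx -1.343 \cdot 10^{-5}$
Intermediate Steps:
$l = -74460$ ($l = \left(-2190\right) 34 = -74460$)
$\frac{1}{l} = \frac{1}{-74460} = - \frac{1}{74460}$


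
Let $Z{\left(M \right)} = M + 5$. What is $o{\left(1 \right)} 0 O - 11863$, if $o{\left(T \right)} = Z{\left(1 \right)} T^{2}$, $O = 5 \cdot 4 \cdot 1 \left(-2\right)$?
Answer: $-11863$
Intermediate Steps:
$Z{\left(M \right)} = 5 + M$
$O = -40$ ($O = 20 \cdot 1 \left(-2\right) = 20 \left(-2\right) = -40$)
$o{\left(T \right)} = 6 T^{2}$ ($o{\left(T \right)} = \left(5 + 1\right) T^{2} = 6 T^{2}$)
$o{\left(1 \right)} 0 O - 11863 = 6 \cdot 1^{2} \cdot 0 \left(-40\right) - 11863 = 6 \cdot 1 \cdot 0 \left(-40\right) - 11863 = 6 \cdot 0 \left(-40\right) - 11863 = 0 \left(-40\right) - 11863 = 0 - 11863 = -11863$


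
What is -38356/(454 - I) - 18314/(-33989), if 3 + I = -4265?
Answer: -608601688/80248029 ≈ -7.5840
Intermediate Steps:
I = -4268 (I = -3 - 4265 = -4268)
-38356/(454 - I) - 18314/(-33989) = -38356/(454 - 1*(-4268)) - 18314/(-33989) = -38356/(454 + 4268) - 18314*(-1/33989) = -38356/4722 + 18314/33989 = -38356*1/4722 + 18314/33989 = -19178/2361 + 18314/33989 = -608601688/80248029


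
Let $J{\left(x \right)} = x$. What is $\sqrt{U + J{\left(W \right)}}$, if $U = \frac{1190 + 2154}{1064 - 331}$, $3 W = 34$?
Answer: $\frac{\sqrt{76863846}}{2199} \approx 3.9869$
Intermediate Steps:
$W = \frac{34}{3}$ ($W = \frac{1}{3} \cdot 34 = \frac{34}{3} \approx 11.333$)
$U = \frac{3344}{733} \approx 4.5621$
$\sqrt{U + J{\left(W \right)}} = \sqrt{\frac{3344}{733} + \frac{34}{3}} = \sqrt{\frac{34954}{2199}} = \frac{\sqrt{76863846}}{2199}$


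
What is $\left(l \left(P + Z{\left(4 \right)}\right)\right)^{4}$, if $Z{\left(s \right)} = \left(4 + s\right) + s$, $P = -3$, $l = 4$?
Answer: $1679616$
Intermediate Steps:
$Z{\left(s \right)} = 4 + 2 s$
$\left(l \left(P + Z{\left(4 \right)}\right)\right)^{4} = \left(4 \left(-3 + \left(4 + 2 \cdot 4\right)\right)\right)^{4} = \left(4 \left(-3 + \left(4 + 8\right)\right)\right)^{4} = \left(4 \left(-3 + 12\right)\right)^{4} = \left(4 \cdot 9\right)^{4} = 36^{4} = 1679616$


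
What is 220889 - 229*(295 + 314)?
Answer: 81428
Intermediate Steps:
220889 - 229*(295 + 314) = 220889 - 229*609 = 220889 - 1*139461 = 220889 - 139461 = 81428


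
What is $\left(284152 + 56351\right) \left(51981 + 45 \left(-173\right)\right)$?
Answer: $15048870588$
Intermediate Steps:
$\left(284152 + 56351\right) \left(51981 + 45 \left(-173\right)\right) = 340503 \left(51981 - 7785\right) = 340503 \cdot 44196 = 15048870588$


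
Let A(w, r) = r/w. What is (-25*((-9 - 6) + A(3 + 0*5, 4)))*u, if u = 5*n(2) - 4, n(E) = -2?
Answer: -14350/3 ≈ -4783.3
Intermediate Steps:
u = -14 (u = 5*(-2) - 4 = -10 - 4 = -14)
(-25*((-9 - 6) + A(3 + 0*5, 4)))*u = -25*((-9 - 6) + 4/(3 + 0*5))*(-14) = -25*(-15 + 4/(3 + 0))*(-14) = -25*(-15 + 4/3)*(-14) = -25*(-41/3)*(-14) = (1025/3)*(-14) = -14350/3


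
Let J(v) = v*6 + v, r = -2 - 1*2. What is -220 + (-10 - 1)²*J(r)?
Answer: -3608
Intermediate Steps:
r = -4 (r = -2 - 2 = -4)
J(v) = 7*v (J(v) = 6*v + v = 7*v)
-220 + (-10 - 1)²*J(r) = -220 + (-10 - 1)²*(7*(-4)) = -220 + (-11)²*(-28) = -220 + 121*(-28) = -220 - 3388 = -3608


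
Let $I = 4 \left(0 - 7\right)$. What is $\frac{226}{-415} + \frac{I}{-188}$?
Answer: $- \frac{7717}{19505} \approx -0.39564$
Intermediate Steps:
$I = -28$ ($I = 4 \left(-7\right) = -28$)
$\frac{226}{-415} + \frac{I}{-188} = \frac{226}{-415} - \frac{28}{-188} = 226 \left(- \frac{1}{415}\right) - - \frac{7}{47} = - \frac{226}{415} + \frac{7}{47} = - \frac{7717}{19505}$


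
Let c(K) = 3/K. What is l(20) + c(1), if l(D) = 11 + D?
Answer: 34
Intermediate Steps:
l(20) + c(1) = (11 + 20) + 3/1 = 31 + 3*1 = 31 + 3 = 34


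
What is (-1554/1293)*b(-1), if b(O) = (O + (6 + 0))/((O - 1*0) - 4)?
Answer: 518/431 ≈ 1.2019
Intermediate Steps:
b(O) = (6 + O)/(-4 + O) (b(O) = (O + 6)/((O + 0) - 4) = (6 + O)/(O - 4) = (6 + O)/(-4 + O))
(-1554/1293)*b(-1) = (-1554/1293)*((6 - 1)/(-4 - 1)) = (-1554*1/1293)*(5/(-5)) = -(-518)*5/2155 = -518/431*(-1) = 518/431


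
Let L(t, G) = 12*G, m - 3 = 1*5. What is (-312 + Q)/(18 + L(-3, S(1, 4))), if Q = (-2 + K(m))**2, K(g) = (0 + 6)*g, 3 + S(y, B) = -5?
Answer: -902/39 ≈ -23.128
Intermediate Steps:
S(y, B) = -8 (S(y, B) = -3 - 5 = -8)
m = 8 (m = 3 + 1*5 = 3 + 5 = 8)
K(g) = 6*g
Q = 2116 (Q = (-2 + 6*8)**2 = (-2 + 48)**2 = 46**2 = 2116)
(-312 + Q)/(18 + L(-3, S(1, 4))) = (-312 + 2116)/(18 + 12*(-8)) = 1804/(18 - 96) = 1804/(-78) = 1804*(-1/78) = -902/39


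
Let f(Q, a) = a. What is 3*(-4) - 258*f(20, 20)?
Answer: -5172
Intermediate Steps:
3*(-4) - 258*f(20, 20) = 3*(-4) - 258*20 = -12 - 5160 = -5172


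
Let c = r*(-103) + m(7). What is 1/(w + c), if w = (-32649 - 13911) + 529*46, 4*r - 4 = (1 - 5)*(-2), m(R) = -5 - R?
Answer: -1/22547 ≈ -4.4352e-5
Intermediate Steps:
r = 3 (r = 1 + ((1 - 5)*(-2))/4 = 1 + (-4*(-2))/4 = 1 + (¼)*8 = 1 + 2 = 3)
c = -321 (c = 3*(-103) + (-5 - 1*7) = -309 + (-5 - 7) = -309 - 12 = -321)
w = -22226 (w = -46560 + 24334 = -22226)
1/(w + c) = 1/(-22226 - 321) = 1/(-22547) = -1/22547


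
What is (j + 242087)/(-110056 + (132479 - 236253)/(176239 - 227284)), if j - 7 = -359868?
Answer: 3005886915/2808852373 ≈ 1.0701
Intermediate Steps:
j = -359861 (j = 7 - 359868 = -359861)
(j + 242087)/(-110056 + (132479 - 236253)/(176239 - 227284)) = (-359861 + 242087)/(-110056 + (132479 - 236253)/(176239 - 227284)) = -117774/(-110056 - 103774/(-51045)) = -117774/(-110056 - 103774*(-1/51045)) = -117774/(-110056 + 103774/51045) = -117774/(-5617704746/51045) = -117774*(-51045/5617704746) = 3005886915/2808852373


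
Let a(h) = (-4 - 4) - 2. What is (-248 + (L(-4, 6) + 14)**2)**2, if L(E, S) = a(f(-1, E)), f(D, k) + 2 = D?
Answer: 53824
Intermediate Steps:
f(D, k) = -2 + D
a(h) = -10 (a(h) = -8 - 2 = -10)
L(E, S) = -10
(-248 + (L(-4, 6) + 14)**2)**2 = (-248 + (-10 + 14)**2)**2 = (-248 + 4**2)**2 = (-248 + 16)**2 = (-232)**2 = 53824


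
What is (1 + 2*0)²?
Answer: 1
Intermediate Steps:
(1 + 2*0)² = (1 + 0)² = 1² = 1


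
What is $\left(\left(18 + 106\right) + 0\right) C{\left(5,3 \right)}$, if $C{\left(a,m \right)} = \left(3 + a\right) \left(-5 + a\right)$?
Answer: $0$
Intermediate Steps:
$C{\left(a,m \right)} = \left(-5 + a\right) \left(3 + a\right)$
$\left(\left(18 + 106\right) + 0\right) C{\left(5,3 \right)} = \left(\left(18 + 106\right) + 0\right) \left(-15 + 5^{2} - 10\right) = \left(124 + 0\right) \left(-15 + 25 - 10\right) = 124 \cdot 0 = 0$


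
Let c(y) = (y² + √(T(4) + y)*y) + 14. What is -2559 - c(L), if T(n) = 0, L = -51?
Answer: -5174 + 51*I*√51 ≈ -5174.0 + 364.21*I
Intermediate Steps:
c(y) = 14 + y² + y^(3/2) (c(y) = (y² + √(0 + y)*y) + 14 = (y² + √y*y) + 14 = (y² + y^(3/2)) + 14 = 14 + y² + y^(3/2))
-2559 - c(L) = -2559 - (14 + (-51)² + (-51)^(3/2)) = -2559 - (14 + 2601 - 51*I*√51) = -2559 - (2615 - 51*I*√51) = -2559 + (-2615 + 51*I*√51) = -5174 + 51*I*√51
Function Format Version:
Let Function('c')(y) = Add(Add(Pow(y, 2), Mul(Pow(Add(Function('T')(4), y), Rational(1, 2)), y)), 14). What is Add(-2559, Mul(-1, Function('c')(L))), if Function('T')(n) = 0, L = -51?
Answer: Add(-5174, Mul(51, I, Pow(51, Rational(1, 2)))) ≈ Add(-5174.0, Mul(364.21, I))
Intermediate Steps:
Function('c')(y) = Add(14, Pow(y, 2), Pow(y, Rational(3, 2))) (Function('c')(y) = Add(Add(Pow(y, 2), Mul(Pow(Add(0, y), Rational(1, 2)), y)), 14) = Add(Add(Pow(y, 2), Mul(Pow(y, Rational(1, 2)), y)), 14) = Add(Add(Pow(y, 2), Pow(y, Rational(3, 2))), 14) = Add(14, Pow(y, 2), Pow(y, Rational(3, 2))))
Add(-2559, Mul(-1, Function('c')(L))) = Add(-2559, Mul(-1, Add(14, Pow(-51, 2), Pow(-51, Rational(3, 2))))) = Add(-2559, Mul(-1, Add(14, 2601, Mul(-51, I, Pow(51, Rational(1, 2)))))) = Add(-2559, Mul(-1, Add(2615, Mul(-51, I, Pow(51, Rational(1, 2)))))) = Add(-2559, Add(-2615, Mul(51, I, Pow(51, Rational(1, 2))))) = Add(-5174, Mul(51, I, Pow(51, Rational(1, 2))))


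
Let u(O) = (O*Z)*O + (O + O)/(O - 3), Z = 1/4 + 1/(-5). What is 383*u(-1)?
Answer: 4213/20 ≈ 210.65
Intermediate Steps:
Z = 1/20 (Z = 1*(¼) + 1*(-⅕) = ¼ - ⅕ = 1/20 ≈ 0.050000)
u(O) = O²/20 + 2*O/(-3 + O) (u(O) = (O*(1/20))*O + (O + O)/(O - 3) = (O/20)*O + (2*O)/(-3 + O) = O²/20 + 2*O/(-3 + O))
383*u(-1) = 383*((1/20)*(-1)*(40 + (-1)² - 3*(-1))/(-3 - 1)) = 383*((1/20)*(-1)*(40 + 1 + 3)/(-4)) = 383*((1/20)*(-1)*(-¼)*44) = 383*(11/20) = 4213/20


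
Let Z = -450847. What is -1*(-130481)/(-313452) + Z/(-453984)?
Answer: 6840217295/11858516064 ≈ 0.57682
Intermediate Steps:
-1*(-130481)/(-313452) + Z/(-453984) = -1*(-130481)/(-313452) - 450847/(-453984) = 130481*(-1/313452) - 450847*(-1/453984) = -130481/313452 + 450847/453984 = 6840217295/11858516064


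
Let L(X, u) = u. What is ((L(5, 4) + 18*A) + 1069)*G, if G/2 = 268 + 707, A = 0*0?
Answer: 2092350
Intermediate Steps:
A = 0
G = 1950 (G = 2*(268 + 707) = 2*975 = 1950)
((L(5, 4) + 18*A) + 1069)*G = ((4 + 18*0) + 1069)*1950 = ((4 + 0) + 1069)*1950 = (4 + 1069)*1950 = 1073*1950 = 2092350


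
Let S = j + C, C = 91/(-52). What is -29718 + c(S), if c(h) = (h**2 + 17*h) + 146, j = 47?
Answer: -428083/16 ≈ -26755.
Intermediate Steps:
C = -7/4 (C = 91*(-1/52) = -7/4 ≈ -1.7500)
S = 181/4 (S = 47 - 7/4 = 181/4 ≈ 45.250)
c(h) = 146 + h**2 + 17*h
-29718 + c(S) = -29718 + (146 + (181/4)**2 + 17*(181/4)) = -29718 + (146 + 32761/16 + 3077/4) = -29718 + 47405/16 = -428083/16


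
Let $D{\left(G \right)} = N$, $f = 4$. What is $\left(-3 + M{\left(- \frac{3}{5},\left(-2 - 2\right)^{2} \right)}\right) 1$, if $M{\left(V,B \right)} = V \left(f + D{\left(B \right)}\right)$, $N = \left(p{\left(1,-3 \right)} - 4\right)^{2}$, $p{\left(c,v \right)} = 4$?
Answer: $- \frac{27}{5} \approx -5.4$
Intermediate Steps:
$N = 0$ ($N = \left(4 - 4\right)^{2} = 0^{2} = 0$)
$D{\left(G \right)} = 0$
$M{\left(V,B \right)} = 4 V$ ($M{\left(V,B \right)} = V \left(4 + 0\right) = V 4 = 4 V$)
$\left(-3 + M{\left(- \frac{3}{5},\left(-2 - 2\right)^{2} \right)}\right) 1 = \left(-3 + 4 \left(- \frac{3}{5}\right)\right) 1 = \left(-3 - \frac{12}{5}\right) 1 = \left(- \frac{27}{5}\right) 1 = - \frac{27}{5}$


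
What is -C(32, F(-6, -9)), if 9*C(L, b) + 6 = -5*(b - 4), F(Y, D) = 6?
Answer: 16/9 ≈ 1.7778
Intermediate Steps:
C(L, b) = 14/9 - 5*b/9 (C(L, b) = -2/3 + (-5*(b - 4))/9 = -2/3 + (-5*(-4 + b))/9 = -2/3 + (20 - 5*b)/9 = -2/3 + (20/9 - 5*b/9) = 14/9 - 5*b/9)
-C(32, F(-6, -9)) = -(14/9 - 5/9*6) = -(14/9 - 10/3) = -1*(-16/9) = 16/9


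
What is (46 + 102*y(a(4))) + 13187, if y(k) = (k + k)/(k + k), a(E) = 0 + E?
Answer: 13335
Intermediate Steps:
a(E) = E
y(k) = 1 (y(k) = (2*k)/((2*k)) = (2*k)*(1/(2*k)) = 1)
(46 + 102*y(a(4))) + 13187 = (46 + 102*1) + 13187 = (46 + 102) + 13187 = 148 + 13187 = 13335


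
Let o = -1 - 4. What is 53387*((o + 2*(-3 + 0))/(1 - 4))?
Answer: 587257/3 ≈ 1.9575e+5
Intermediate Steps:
o = -5
53387*((o + 2*(-3 + 0))/(1 - 4)) = 53387*((-5 + 2*(-3 + 0))/(1 - 4)) = 53387*((-5 + 2*(-3))/(-3)) = 53387*((-5 - 6)*(-1/3)) = 53387*(-11*(-1/3)) = 53387*(11/3) = 587257/3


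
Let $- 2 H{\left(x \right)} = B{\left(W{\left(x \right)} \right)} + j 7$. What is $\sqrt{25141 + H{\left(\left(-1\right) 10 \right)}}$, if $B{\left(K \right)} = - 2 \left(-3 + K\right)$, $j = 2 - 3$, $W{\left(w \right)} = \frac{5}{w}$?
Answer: $\sqrt{25141} \approx 158.56$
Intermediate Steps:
$j = -1$ ($j = 2 - 3 = -1$)
$B{\left(K \right)} = 6 - 2 K$
$H{\left(x \right)} = \frac{1}{2} + \frac{5}{x}$ ($H{\left(x \right)} = - \frac{\left(6 - 2 \frac{5}{x}\right) - 7}{2} = - \frac{\left(6 - \frac{10}{x}\right) - 7}{2} = - \frac{-1 - \frac{10}{x}}{2} = \frac{1}{2} + \frac{5}{x}$)
$\sqrt{25141 + H{\left(\left(-1\right) 10 \right)}} = \sqrt{25141 + \frac{10 - 10}{2 \left(\left(-1\right) 10\right)}} = \sqrt{25141 + \frac{10 - 10}{2 \left(-10\right)}} = \sqrt{25141 + \frac{1}{2} \left(- \frac{1}{10}\right) 0} = \sqrt{25141 + 0} = \sqrt{25141}$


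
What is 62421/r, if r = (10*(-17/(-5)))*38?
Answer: 62421/1292 ≈ 48.313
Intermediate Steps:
r = 1292 (r = (10*(-17*(-⅕)))*38 = (10*(17/5))*38 = 34*38 = 1292)
62421/r = 62421/1292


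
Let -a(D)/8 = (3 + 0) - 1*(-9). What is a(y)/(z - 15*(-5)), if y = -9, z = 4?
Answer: -96/79 ≈ -1.2152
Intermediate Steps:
a(D) = -96 (a(D) = -8*((3 + 0) - 1*(-9)) = -8*(3 + 9) = -8*12 = -96)
a(y)/(z - 15*(-5)) = -96/(4 - 15*(-5)) = -96/(4 + 75) = -96/79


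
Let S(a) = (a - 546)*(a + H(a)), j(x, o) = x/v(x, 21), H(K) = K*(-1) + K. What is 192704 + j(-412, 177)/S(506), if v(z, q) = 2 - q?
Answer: 18526562457/96140 ≈ 1.9270e+5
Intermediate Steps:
H(K) = 0 (H(K) = -K + K = 0)
j(x, o) = -x/19 (j(x, o) = x/(2 - 1*21) = x/(2 - 21) = x/(-19) = x*(-1/19) = -x/19)
S(a) = a*(-546 + a) (S(a) = (a - 546)*(a + 0) = (-546 + a)*a = a*(-546 + a))
192704 + j(-412, 177)/S(506) = 192704 + (-1/19*(-412))/((506*(-546 + 506))) = 192704 + 412/(19*((506*(-40)))) = 192704 + (412/19)/(-20240) = 192704 + (412/19)*(-1/20240) = 192704 - 103/96140 = 18526562457/96140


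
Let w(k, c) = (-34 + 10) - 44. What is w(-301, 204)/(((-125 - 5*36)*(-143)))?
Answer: -68/43615 ≈ -0.0015591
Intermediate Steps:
w(k, c) = -68 (w(k, c) = -24 - 44 = -68)
w(-301, 204)/(((-125 - 5*36)*(-143))) = -68*(-1/(143*(-125 - 5*36))) = -68*(-1/(143*(-125 - 180))) = -68/((-305*(-143))) = -68/43615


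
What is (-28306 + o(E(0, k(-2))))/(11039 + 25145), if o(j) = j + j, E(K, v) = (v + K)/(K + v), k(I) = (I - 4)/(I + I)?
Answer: -3538/4523 ≈ -0.78222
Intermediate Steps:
k(I) = (-4 + I)/(2*I) (k(I) = (-4 + I)/((2*I)) = (-4 + I)*(1/(2*I)) = (-4 + I)/(2*I))
E(K, v) = 1 (E(K, v) = (K + v)/(K + v) = 1)
o(j) = 2*j
(-28306 + o(E(0, k(-2))))/(11039 + 25145) = (-28306 + 2*1)/(11039 + 25145) = (-28306 + 2)/36184 = -28304*1/36184 = -3538/4523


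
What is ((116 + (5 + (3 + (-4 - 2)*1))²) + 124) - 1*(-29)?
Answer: 273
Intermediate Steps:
((116 + (5 + (3 + (-4 - 2)*1))²) + 124) - 1*(-29) = ((116 + (5 + (3 - 6*1))²) + 124) + 29 = ((116 + (5 + (3 - 6))²) + 124) + 29 = ((116 + (5 - 3)²) + 124) + 29 = ((116 + 2²) + 124) + 29 = ((116 + 4) + 124) + 29 = (120 + 124) + 29 = 244 + 29 = 273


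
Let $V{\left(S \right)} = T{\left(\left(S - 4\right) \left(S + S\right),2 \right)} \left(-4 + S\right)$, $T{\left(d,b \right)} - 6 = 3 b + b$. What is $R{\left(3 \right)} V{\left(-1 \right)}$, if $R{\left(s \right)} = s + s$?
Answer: $-420$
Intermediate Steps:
$T{\left(d,b \right)} = 6 + 4 b$ ($T{\left(d,b \right)} = 6 + \left(3 b + b\right) = 6 + 4 b$)
$R{\left(s \right)} = 2 s$
$V{\left(S \right)} = -56 + 14 S$ ($V{\left(S \right)} = \left(6 + 4 \cdot 2\right) \left(-4 + S\right) = \left(6 + 8\right) \left(-4 + S\right) = 14 \left(-4 + S\right) = -56 + 14 S$)
$R{\left(3 \right)} V{\left(-1 \right)} = 2 \cdot 3 \left(-56 + 14 \left(-1\right)\right) = 6 \left(-56 - 14\right) = 6 \left(-70\right) = -420$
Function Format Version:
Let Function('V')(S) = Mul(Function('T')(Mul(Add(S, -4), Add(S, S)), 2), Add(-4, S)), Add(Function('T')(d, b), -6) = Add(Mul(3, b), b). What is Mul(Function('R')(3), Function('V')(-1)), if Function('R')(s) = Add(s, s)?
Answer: -420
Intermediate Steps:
Function('T')(d, b) = Add(6, Mul(4, b)) (Function('T')(d, b) = Add(6, Add(Mul(3, b), b)) = Add(6, Mul(4, b)))
Function('R')(s) = Mul(2, s)
Function('V')(S) = Add(-56, Mul(14, S)) (Function('V')(S) = Mul(Add(6, Mul(4, 2)), Add(-4, S)) = Mul(Add(6, 8), Add(-4, S)) = Mul(14, Add(-4, S)) = Add(-56, Mul(14, S)))
Mul(Function('R')(3), Function('V')(-1)) = Mul(Mul(2, 3), Add(-56, Mul(14, -1))) = Mul(6, Add(-56, -14)) = Mul(6, -70) = -420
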